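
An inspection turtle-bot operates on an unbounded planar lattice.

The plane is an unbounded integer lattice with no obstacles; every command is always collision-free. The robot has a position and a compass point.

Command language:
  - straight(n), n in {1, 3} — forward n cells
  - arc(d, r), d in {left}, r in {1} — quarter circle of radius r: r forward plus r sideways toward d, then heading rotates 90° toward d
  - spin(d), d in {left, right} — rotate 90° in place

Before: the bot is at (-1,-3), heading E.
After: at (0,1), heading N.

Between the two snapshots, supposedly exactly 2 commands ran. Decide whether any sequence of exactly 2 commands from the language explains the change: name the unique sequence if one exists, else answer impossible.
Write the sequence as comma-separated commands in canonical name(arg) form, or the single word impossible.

arc(left, 1), straight(3)

key: order matters: swapping arc(left, 1) and straight(3) lands elsewhere
begin: at (-1,-3), heading E
[1] after arc(left, 1): at (0,-2), heading N
[2] after straight(3): at (0,1), heading N
no other 2-command option fits: unique.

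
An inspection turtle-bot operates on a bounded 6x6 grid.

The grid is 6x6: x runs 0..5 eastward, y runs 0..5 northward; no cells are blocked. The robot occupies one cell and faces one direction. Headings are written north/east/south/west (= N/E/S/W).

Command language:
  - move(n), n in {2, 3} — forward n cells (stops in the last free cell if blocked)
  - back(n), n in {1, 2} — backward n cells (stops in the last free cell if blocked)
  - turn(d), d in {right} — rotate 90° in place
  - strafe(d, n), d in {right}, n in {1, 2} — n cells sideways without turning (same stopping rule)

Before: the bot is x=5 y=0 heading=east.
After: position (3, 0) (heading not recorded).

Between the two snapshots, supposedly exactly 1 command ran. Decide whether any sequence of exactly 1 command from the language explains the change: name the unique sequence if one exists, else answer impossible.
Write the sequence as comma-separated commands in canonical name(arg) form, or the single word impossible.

back(2)

from: x=5 y=0 heading=east
[1] after back(2): x=3 y=0 heading=east
all 7 alternatives checked — unique.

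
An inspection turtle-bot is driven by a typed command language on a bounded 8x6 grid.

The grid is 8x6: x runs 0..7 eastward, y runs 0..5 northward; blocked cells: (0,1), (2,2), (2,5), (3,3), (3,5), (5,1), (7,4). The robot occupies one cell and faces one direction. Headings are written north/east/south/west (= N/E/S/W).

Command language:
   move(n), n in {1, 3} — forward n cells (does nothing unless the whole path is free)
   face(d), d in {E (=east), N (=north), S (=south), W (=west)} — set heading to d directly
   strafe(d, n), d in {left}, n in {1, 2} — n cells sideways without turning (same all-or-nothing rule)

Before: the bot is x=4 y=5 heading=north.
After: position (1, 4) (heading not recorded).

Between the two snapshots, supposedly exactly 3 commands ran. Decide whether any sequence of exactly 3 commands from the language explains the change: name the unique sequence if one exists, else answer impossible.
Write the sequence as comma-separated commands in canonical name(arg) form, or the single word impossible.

key: running move(3) before face(W) would end elsewhere — order is forced
initial: x=4 y=5 heading=north
t=1 face(W) ⇒ x=4 y=5 heading=west
t=2 strafe(left, 1) ⇒ x=4 y=4 heading=west
t=3 move(3) ⇒ x=1 y=4 heading=west
no rival 3-sequence matches.

face(W), strafe(left, 1), move(3)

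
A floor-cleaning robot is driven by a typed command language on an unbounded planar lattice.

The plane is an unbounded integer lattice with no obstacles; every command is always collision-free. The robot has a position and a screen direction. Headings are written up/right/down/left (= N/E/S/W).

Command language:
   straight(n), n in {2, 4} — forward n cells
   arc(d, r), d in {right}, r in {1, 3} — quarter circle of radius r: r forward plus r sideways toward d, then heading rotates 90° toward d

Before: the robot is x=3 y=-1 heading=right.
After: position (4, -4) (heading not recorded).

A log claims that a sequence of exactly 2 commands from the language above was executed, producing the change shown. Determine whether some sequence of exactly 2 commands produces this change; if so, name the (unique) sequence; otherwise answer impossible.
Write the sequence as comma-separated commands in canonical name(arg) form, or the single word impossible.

key: order matters: swapping arc(right, 1) and straight(2) lands elsewhere
initial: x=3 y=-1 heading=right
step 1 (arc(right, 1)): x=4 y=-2 heading=down
step 2 (straight(2)): x=4 y=-4 heading=down
all 16 alternatives checked — unique.

arc(right, 1), straight(2)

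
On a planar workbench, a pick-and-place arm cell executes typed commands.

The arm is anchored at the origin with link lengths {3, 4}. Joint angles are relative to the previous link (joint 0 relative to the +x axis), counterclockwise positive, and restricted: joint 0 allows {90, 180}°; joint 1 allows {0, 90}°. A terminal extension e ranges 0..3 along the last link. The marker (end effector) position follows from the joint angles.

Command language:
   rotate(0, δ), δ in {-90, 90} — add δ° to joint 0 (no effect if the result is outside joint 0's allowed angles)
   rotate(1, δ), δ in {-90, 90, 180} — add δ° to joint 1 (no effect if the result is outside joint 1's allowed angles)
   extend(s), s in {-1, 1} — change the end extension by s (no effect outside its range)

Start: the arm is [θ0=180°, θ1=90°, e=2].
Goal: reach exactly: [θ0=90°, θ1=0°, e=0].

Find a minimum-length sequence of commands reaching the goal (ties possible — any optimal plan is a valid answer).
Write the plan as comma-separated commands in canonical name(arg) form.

initial: [θ0=180°, θ1=90°, e=2]
t=1 rotate(0, -90) ⇒ [θ0=90°, θ1=90°, e=2]
t=2 rotate(1, -90) ⇒ [θ0=90°, θ1=0°, e=2]
t=3 extend(-1) ⇒ [θ0=90°, θ1=0°, e=1]
t=4 extend(-1) ⇒ [θ0=90°, θ1=0°, e=0]
no 3-step plan works, so 4 is optimal.

rotate(0, -90), rotate(1, -90), extend(-1), extend(-1)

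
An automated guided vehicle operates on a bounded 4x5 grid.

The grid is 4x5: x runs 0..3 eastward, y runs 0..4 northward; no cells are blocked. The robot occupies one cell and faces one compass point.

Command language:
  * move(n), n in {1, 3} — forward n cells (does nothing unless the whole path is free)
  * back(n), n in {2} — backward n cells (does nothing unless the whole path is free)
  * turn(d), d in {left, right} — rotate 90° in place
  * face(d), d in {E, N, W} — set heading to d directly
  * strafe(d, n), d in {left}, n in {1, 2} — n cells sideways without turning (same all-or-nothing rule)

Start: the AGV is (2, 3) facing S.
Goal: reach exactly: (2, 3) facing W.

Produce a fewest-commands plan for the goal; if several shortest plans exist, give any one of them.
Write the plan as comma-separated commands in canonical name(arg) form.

turn(right)

t0: (2, 3) facing S
1. turn(right) → (2, 3) facing W
shorter routes all fall short; 1 is best.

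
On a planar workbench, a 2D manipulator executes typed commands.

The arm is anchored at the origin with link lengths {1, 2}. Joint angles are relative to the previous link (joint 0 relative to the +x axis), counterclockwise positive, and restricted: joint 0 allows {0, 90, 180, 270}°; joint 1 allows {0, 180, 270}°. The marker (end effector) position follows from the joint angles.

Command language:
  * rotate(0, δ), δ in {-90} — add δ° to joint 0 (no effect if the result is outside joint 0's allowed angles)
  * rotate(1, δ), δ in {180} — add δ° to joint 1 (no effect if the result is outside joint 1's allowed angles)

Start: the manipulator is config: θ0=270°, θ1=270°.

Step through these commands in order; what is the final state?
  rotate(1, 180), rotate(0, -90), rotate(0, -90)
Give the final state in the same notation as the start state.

config: θ0=90°, θ1=270°

t0: config: θ0=270°, θ1=270°
step 1 (rotate(1, 180)): config: θ0=270°, θ1=270°
step 2 (rotate(0, -90)): config: θ0=180°, θ1=270°
step 3 (rotate(0, -90)): config: θ0=90°, θ1=270°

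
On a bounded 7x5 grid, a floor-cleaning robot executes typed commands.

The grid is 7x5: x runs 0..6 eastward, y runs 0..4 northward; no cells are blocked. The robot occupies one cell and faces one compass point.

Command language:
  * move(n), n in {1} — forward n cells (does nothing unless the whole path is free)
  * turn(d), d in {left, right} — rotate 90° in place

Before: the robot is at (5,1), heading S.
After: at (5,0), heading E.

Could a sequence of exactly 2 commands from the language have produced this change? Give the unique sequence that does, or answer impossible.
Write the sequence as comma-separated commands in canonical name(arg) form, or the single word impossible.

move(1), turn(left)

key: running turn(left) before move(1) would end elsewhere — order is forced
begin: at (5,1), heading S
[1] after move(1): at (5,0), heading S
[2] after turn(left): at (5,0), heading E
uniquely the one of 9 2-step routes that fits.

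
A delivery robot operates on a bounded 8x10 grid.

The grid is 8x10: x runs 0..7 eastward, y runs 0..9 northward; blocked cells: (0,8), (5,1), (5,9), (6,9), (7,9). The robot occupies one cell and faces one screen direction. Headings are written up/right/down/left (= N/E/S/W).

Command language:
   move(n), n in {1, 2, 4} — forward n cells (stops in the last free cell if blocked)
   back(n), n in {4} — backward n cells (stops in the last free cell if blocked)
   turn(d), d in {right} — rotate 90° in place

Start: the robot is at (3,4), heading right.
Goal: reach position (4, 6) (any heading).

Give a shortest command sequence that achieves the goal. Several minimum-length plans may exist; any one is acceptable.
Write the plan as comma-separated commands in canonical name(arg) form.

t0: at (3,4), heading right
t=1 move(1) ⇒ at (4,4), heading right
t=2 turn(right) ⇒ at (4,4), heading down
t=3 back(4) ⇒ at (4,8), heading down
t=4 move(2) ⇒ at (4,6), heading down
nothing shorter than 4 reaches the goal.

move(1), turn(right), back(4), move(2)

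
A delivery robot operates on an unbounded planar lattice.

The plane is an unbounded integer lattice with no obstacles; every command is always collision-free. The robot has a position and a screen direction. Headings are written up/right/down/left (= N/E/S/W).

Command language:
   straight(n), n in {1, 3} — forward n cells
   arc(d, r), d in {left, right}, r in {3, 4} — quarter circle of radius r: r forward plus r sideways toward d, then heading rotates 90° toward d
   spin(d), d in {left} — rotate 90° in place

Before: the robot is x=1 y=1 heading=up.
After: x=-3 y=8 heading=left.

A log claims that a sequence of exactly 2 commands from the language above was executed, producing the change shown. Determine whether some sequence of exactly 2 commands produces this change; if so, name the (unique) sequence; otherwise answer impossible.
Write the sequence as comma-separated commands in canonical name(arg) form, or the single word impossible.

straight(3), arc(left, 4)

key: order matters: swapping straight(3) and arc(left, 4) lands elsewhere
start: x=1 y=1 heading=up
1. straight(3) → x=1 y=4 heading=up
2. arc(left, 4) → x=-3 y=8 heading=left
no rival 2-sequence matches.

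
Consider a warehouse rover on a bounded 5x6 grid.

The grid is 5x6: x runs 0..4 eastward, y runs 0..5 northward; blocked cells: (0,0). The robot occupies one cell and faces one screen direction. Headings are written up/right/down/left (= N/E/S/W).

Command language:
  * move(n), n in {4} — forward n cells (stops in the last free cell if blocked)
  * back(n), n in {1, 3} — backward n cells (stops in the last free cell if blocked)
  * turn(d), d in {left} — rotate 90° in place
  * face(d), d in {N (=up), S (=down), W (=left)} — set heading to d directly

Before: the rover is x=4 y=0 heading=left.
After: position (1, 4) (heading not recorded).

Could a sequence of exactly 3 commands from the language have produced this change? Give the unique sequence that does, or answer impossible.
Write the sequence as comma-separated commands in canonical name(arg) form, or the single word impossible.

key: the first move(4) is stopped early by the blocked cell at (0,0)
begin: x=4 y=0 heading=left
[1] after move(4): x=1 y=0 heading=left
[2] after face(N): x=1 y=0 heading=up
[3] after move(4): x=1 y=4 heading=up
all 343 alternatives checked — unique.

move(4), face(N), move(4)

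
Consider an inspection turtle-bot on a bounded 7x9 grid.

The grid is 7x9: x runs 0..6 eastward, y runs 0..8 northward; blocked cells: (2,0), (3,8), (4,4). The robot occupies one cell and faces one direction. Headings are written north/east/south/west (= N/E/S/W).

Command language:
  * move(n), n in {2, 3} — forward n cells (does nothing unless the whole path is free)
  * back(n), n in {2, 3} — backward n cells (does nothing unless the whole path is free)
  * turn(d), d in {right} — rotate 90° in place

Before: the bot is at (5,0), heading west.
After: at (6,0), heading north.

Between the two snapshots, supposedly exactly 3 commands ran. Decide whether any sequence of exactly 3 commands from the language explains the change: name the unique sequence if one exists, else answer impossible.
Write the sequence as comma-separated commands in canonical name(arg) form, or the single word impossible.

move(2), back(3), turn(right)

key: position moved to (6,0) AND the heading swung to N — translation plus rotation needed
from: at (5,0), heading west
1. move(2) → at (3,0), heading west
2. back(3) → at (6,0), heading west
3. turn(right) → at (6,0), heading north
no rival 3-sequence matches.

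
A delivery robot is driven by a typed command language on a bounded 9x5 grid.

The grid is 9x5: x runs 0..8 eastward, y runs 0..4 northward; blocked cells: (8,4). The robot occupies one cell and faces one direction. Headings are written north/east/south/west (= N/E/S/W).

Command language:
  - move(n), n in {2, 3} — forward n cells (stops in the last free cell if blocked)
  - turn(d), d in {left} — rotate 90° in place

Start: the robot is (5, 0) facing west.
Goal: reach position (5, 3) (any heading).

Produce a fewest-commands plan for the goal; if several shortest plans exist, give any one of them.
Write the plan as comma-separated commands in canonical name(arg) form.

turn(left), turn(left), turn(left), move(3)

start: (5, 0) facing west
[1] after turn(left): (5, 0) facing south
[2] after turn(left): (5, 0) facing east
[3] after turn(left): (5, 0) facing north
[4] after move(3): (5, 3) facing north
no 3-step plan works, so 4 is optimal.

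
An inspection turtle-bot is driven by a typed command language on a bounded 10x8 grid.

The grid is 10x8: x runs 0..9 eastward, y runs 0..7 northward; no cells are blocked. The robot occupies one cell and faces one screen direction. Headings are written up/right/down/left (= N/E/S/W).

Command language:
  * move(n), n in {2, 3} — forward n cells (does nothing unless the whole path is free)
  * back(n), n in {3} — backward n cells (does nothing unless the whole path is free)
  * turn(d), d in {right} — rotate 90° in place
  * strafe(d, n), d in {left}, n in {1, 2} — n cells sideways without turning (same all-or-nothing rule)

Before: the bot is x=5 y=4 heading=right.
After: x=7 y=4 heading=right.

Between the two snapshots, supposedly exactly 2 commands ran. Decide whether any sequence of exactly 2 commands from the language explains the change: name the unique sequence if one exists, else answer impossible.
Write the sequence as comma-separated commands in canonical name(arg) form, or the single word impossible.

move(2), move(3)

key: order matters: swapping move(2) and move(3) lands elsewhere
begin: x=5 y=4 heading=right
1. move(2) → x=7 y=4 heading=right
2. move(3) → x=7 y=4 heading=right
all 36 alternatives checked — unique.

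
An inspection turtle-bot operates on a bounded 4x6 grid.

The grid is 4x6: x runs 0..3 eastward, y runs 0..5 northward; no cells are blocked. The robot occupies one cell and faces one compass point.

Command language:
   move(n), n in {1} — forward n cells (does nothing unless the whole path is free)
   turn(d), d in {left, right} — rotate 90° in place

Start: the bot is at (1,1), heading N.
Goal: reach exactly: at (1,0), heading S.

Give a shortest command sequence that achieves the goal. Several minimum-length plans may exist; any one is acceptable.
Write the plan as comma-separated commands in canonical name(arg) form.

turn(left), turn(left), move(1)

t0: at (1,1), heading N
t=1 turn(left) ⇒ at (1,1), heading W
t=2 turn(left) ⇒ at (1,1), heading S
t=3 move(1) ⇒ at (1,0), heading S
no 2-step plan works, so 3 is optimal.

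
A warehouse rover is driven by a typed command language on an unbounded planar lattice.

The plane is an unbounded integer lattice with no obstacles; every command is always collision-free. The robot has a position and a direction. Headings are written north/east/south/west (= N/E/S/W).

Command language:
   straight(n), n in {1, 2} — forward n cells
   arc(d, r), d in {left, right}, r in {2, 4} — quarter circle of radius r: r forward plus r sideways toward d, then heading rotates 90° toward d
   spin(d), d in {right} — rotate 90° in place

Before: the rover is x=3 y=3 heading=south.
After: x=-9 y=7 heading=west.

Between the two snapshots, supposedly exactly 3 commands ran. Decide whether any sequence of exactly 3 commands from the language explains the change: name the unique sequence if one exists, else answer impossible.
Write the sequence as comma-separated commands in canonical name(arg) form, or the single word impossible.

key: position moved to (-9,7) AND the heading swung to W — translation plus rotation needed
start: x=3 y=3 heading=south
t=1 arc(right, 4) ⇒ x=-1 y=-1 heading=west
t=2 arc(right, 4) ⇒ x=-5 y=3 heading=north
t=3 arc(left, 4) ⇒ x=-9 y=7 heading=west
all 343 alternatives checked — unique.

arc(right, 4), arc(right, 4), arc(left, 4)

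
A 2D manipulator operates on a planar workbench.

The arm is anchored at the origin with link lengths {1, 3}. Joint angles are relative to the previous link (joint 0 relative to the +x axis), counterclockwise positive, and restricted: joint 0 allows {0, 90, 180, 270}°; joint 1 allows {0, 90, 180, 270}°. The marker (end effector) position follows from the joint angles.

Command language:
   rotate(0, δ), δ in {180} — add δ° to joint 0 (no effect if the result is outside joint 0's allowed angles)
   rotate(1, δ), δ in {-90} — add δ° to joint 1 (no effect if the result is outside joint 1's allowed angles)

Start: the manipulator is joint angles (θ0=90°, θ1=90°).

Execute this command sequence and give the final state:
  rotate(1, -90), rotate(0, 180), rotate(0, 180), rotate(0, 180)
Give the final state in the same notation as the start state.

from: joint angles (θ0=90°, θ1=90°)
1. rotate(1, -90) → joint angles (θ0=90°, θ1=0°)
2. rotate(0, 180) → joint angles (θ0=270°, θ1=0°)
3. rotate(0, 180) → joint angles (θ0=90°, θ1=0°)
4. rotate(0, 180) → joint angles (θ0=270°, θ1=0°)

joint angles (θ0=270°, θ1=0°)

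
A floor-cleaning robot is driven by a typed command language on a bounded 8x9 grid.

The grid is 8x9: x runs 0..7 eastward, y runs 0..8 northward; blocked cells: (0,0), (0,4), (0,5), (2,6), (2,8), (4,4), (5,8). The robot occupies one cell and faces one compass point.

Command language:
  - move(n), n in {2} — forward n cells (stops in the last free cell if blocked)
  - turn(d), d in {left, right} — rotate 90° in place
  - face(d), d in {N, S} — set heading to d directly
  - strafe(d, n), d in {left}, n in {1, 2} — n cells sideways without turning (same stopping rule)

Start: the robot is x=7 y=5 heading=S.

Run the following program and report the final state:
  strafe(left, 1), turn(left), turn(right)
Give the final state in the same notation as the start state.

x=7 y=5 heading=S

t0: x=7 y=5 heading=S
t=1 strafe(left, 1) ⇒ x=7 y=5 heading=S
t=2 turn(left) ⇒ x=7 y=5 heading=E
t=3 turn(right) ⇒ x=7 y=5 heading=S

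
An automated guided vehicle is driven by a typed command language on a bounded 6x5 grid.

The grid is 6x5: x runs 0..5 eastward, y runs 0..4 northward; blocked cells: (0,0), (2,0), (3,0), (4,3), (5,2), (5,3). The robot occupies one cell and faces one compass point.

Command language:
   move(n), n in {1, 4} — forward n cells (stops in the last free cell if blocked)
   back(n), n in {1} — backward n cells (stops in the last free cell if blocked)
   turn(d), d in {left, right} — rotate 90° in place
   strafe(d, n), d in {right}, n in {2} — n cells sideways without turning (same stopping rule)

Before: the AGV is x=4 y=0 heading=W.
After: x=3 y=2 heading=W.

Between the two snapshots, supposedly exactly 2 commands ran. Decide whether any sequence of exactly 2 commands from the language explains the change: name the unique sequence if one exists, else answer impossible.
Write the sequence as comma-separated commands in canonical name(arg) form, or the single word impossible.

strafe(right, 2), move(1)

key: order matters: swapping strafe(right, 2) and move(1) lands elsewhere
from: x=4 y=0 heading=W
step 1 (strafe(right, 2)): x=4 y=2 heading=W
step 2 (move(1)): x=3 y=2 heading=W
all 36 alternatives checked — unique.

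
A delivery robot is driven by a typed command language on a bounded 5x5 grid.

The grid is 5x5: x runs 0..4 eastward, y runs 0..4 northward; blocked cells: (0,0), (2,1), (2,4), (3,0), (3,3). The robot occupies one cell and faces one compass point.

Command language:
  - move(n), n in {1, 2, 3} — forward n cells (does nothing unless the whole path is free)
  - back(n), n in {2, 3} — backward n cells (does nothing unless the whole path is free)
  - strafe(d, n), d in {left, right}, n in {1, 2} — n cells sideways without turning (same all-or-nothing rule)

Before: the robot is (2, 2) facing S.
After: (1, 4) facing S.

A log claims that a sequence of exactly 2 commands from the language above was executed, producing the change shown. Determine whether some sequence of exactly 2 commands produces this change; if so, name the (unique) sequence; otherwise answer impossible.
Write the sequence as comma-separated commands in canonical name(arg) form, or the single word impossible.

key: heading stays S — no command in the sequence turns
start: (2, 2) facing S
[1] after strafe(right, 1): (1, 2) facing S
[2] after back(2): (1, 4) facing S
all 81 alternatives checked — unique.

strafe(right, 1), back(2)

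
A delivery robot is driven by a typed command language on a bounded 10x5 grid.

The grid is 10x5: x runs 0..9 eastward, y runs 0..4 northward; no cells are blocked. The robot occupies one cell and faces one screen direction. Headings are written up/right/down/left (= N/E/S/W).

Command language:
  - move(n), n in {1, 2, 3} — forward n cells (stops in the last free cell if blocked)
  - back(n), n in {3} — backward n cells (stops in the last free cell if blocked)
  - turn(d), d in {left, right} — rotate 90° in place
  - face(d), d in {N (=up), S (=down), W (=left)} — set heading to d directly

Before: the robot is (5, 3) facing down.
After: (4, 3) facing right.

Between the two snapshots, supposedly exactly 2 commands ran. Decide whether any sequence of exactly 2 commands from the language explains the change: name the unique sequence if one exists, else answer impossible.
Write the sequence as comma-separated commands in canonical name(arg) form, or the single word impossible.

impossible

every 2-command combo misses the target.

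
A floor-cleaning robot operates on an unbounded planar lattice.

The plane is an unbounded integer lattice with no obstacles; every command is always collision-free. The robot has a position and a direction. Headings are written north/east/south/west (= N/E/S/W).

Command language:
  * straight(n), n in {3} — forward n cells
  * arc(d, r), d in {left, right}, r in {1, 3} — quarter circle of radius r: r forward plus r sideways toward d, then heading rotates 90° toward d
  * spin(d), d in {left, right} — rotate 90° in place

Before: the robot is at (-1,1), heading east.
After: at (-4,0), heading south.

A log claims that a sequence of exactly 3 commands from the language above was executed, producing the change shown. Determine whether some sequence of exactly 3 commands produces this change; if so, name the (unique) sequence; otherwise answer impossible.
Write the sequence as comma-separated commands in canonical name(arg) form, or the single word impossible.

key: position moved to (-4,0) AND the heading swung to S — translation plus rotation needed
t0: at (-1,1), heading east
step 1 (arc(left, 1)): at (0,2), heading north
step 2 (arc(left, 1)): at (-1,3), heading west
step 3 (arc(left, 3)): at (-4,0), heading south
no other 3-command option fits: unique.

arc(left, 1), arc(left, 1), arc(left, 3)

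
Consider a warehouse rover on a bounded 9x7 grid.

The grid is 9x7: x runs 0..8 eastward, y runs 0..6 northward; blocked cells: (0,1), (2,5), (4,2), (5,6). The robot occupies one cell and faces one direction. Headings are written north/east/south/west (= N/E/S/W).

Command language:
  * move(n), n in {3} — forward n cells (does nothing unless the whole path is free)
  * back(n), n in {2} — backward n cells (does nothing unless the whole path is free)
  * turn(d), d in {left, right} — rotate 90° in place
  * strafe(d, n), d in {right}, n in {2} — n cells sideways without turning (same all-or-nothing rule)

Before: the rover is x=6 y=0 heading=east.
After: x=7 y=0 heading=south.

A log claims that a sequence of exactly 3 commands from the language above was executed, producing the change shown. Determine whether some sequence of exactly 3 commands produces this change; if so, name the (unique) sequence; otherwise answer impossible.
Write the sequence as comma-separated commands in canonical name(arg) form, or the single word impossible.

key: running turn(right) before back(2) would end elsewhere — order is forced
initial: x=6 y=0 heading=east
step 1 (back(2)): x=4 y=0 heading=east
step 2 (move(3)): x=7 y=0 heading=east
step 3 (turn(right)): x=7 y=0 heading=south
no other 3-command option fits: unique.

back(2), move(3), turn(right)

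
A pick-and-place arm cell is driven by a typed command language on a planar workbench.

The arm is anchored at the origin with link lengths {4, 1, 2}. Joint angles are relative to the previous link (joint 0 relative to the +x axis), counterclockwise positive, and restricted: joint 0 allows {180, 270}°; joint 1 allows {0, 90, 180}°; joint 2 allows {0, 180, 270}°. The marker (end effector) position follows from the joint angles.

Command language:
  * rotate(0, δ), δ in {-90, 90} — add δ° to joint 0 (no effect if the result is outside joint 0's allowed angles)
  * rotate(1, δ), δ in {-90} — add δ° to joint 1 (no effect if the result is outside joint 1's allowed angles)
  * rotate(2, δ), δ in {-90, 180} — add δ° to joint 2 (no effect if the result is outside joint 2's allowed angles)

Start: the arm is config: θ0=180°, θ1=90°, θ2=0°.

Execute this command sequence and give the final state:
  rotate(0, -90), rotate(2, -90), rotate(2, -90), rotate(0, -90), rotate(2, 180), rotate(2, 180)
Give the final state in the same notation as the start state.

t0: config: θ0=180°, θ1=90°, θ2=0°
t=1 rotate(0, -90) ⇒ config: θ0=180°, θ1=90°, θ2=0°
t=2 rotate(2, -90) ⇒ config: θ0=180°, θ1=90°, θ2=270°
t=3 rotate(2, -90) ⇒ config: θ0=180°, θ1=90°, θ2=180°
t=4 rotate(0, -90) ⇒ config: θ0=180°, θ1=90°, θ2=180°
t=5 rotate(2, 180) ⇒ config: θ0=180°, θ1=90°, θ2=0°
t=6 rotate(2, 180) ⇒ config: θ0=180°, θ1=90°, θ2=180°

config: θ0=180°, θ1=90°, θ2=180°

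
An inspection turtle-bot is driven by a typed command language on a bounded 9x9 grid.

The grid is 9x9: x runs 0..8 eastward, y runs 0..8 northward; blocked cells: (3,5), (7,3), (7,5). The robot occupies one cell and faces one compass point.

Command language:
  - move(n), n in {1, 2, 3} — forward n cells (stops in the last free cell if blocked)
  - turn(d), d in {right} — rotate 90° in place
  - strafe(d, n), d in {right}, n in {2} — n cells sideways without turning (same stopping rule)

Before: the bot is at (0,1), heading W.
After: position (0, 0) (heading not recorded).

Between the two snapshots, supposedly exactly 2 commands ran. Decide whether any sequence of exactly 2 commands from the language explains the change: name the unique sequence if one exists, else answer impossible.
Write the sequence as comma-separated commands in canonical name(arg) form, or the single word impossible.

impossible

every 2-command combo misses the target.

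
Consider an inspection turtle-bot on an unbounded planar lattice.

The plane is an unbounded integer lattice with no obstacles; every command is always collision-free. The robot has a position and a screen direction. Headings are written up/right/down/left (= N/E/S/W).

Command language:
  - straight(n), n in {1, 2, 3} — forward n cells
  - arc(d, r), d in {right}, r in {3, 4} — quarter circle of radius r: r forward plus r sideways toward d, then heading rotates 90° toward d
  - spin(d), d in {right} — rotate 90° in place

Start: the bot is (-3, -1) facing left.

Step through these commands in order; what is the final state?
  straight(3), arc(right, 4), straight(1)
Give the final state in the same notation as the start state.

(-10, 4) facing up

start: (-3, -1) facing left
1. straight(3) → (-6, -1) facing left
2. arc(right, 4) → (-10, 3) facing up
3. straight(1) → (-10, 4) facing up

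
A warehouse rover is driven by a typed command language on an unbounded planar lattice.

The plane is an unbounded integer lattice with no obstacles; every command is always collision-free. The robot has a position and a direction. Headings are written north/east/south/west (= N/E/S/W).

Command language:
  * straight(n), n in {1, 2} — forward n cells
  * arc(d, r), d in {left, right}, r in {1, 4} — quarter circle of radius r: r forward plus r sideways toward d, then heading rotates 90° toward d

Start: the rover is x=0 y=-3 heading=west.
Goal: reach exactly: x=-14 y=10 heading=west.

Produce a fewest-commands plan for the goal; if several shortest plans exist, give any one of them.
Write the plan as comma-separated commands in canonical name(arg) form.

arc(right, 1), arc(left, 4), straight(1), arc(right, 4), arc(left, 4)

initial: x=0 y=-3 heading=west
[1] after arc(right, 1): x=-1 y=-2 heading=north
[2] after arc(left, 4): x=-5 y=2 heading=west
[3] after straight(1): x=-6 y=2 heading=west
[4] after arc(right, 4): x=-10 y=6 heading=north
[5] after arc(left, 4): x=-14 y=10 heading=west
no 4-step plan works, so 5 is optimal.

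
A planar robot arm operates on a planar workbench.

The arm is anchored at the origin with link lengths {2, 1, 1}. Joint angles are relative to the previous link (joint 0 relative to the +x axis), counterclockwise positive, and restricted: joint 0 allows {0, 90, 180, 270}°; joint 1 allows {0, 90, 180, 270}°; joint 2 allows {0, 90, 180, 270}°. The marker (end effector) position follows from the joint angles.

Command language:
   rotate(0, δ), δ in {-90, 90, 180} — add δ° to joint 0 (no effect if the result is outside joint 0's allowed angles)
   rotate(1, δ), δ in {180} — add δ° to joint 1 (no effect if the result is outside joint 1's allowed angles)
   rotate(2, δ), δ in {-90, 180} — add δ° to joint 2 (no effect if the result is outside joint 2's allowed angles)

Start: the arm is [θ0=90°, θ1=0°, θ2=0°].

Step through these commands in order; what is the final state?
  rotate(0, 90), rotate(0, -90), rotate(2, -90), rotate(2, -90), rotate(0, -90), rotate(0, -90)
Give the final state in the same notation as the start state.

from: [θ0=90°, θ1=0°, θ2=0°]
1. rotate(0, 90) → [θ0=180°, θ1=0°, θ2=0°]
2. rotate(0, -90) → [θ0=90°, θ1=0°, θ2=0°]
3. rotate(2, -90) → [θ0=90°, θ1=0°, θ2=270°]
4. rotate(2, -90) → [θ0=90°, θ1=0°, θ2=180°]
5. rotate(0, -90) → [θ0=0°, θ1=0°, θ2=180°]
6. rotate(0, -90) → [θ0=270°, θ1=0°, θ2=180°]

[θ0=270°, θ1=0°, θ2=180°]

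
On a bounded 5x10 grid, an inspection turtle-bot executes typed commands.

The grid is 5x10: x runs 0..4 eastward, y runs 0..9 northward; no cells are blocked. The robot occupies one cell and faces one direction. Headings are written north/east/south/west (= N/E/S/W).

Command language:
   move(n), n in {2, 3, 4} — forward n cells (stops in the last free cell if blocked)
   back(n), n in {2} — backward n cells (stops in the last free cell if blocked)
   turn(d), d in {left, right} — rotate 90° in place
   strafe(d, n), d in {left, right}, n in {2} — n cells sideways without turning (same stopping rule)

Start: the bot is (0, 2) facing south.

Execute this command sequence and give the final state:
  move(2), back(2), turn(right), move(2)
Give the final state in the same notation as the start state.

(0, 2) facing west

t0: (0, 2) facing south
t=1 move(2) ⇒ (0, 0) facing south
t=2 back(2) ⇒ (0, 2) facing south
t=3 turn(right) ⇒ (0, 2) facing west
t=4 move(2) ⇒ (0, 2) facing west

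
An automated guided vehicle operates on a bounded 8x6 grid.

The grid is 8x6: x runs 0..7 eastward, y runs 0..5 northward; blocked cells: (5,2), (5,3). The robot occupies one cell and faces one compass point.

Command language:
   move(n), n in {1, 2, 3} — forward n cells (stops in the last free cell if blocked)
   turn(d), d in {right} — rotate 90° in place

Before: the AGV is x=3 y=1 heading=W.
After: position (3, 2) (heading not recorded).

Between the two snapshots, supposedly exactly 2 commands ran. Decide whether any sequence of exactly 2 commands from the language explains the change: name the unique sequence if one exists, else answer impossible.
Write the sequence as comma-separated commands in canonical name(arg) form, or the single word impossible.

turn(right), move(1)

key: order matters: swapping turn(right) and move(1) lands elsewhere
start: x=3 y=1 heading=W
step 1 (turn(right)): x=3 y=1 heading=N
step 2 (move(1)): x=3 y=2 heading=N
no rival 2-sequence matches.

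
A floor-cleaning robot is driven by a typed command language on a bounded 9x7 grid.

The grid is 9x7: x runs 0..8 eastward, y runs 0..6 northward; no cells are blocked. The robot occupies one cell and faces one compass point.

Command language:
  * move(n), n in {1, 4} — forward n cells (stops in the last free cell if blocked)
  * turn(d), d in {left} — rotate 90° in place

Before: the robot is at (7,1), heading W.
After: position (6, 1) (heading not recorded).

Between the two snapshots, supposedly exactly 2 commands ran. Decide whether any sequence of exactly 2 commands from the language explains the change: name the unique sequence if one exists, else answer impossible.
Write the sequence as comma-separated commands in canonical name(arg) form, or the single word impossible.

move(1), turn(left)

key: order matters: swapping move(1) and turn(left) lands elsewhere
from: at (7,1), heading W
step 1 (move(1)): at (6,1), heading W
step 2 (turn(left)): at (6,1), heading S
all 9 alternatives checked — unique.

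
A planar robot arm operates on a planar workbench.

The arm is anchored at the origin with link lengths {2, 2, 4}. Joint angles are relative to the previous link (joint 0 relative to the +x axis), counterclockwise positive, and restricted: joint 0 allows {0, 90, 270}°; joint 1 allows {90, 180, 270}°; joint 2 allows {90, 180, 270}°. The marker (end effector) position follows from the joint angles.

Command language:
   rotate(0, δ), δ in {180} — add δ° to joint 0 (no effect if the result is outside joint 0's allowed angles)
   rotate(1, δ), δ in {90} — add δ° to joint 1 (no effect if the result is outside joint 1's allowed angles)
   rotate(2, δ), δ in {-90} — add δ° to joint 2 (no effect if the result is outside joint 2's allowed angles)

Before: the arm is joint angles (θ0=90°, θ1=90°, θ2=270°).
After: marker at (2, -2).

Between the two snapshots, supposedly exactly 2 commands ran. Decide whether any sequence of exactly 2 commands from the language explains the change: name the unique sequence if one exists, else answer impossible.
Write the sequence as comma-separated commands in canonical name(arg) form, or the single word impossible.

begin: joint angles (θ0=90°, θ1=90°, θ2=270°)
1. rotate(1, 90) → joint angles (θ0=90°, θ1=180°, θ2=270°)
2. rotate(1, 90) → joint angles (θ0=90°, θ1=270°, θ2=270°)
uniquely the one of 9 2-step routes that fits.

rotate(1, 90), rotate(1, 90)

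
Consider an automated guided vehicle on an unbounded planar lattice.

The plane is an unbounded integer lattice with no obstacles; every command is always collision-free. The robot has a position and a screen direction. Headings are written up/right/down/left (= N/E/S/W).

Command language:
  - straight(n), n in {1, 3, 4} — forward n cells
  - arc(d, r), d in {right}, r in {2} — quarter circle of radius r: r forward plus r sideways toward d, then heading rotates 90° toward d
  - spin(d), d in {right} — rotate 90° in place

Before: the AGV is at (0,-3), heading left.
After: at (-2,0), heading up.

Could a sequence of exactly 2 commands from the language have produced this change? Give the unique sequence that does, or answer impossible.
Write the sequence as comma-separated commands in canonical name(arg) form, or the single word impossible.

arc(right, 2), straight(1)

key: running straight(1) before arc(right, 2) would end elsewhere — order is forced
t0: at (0,-3), heading left
t=1 arc(right, 2) ⇒ at (-2,-1), heading up
t=2 straight(1) ⇒ at (-2,0), heading up
all 25 alternatives checked — unique.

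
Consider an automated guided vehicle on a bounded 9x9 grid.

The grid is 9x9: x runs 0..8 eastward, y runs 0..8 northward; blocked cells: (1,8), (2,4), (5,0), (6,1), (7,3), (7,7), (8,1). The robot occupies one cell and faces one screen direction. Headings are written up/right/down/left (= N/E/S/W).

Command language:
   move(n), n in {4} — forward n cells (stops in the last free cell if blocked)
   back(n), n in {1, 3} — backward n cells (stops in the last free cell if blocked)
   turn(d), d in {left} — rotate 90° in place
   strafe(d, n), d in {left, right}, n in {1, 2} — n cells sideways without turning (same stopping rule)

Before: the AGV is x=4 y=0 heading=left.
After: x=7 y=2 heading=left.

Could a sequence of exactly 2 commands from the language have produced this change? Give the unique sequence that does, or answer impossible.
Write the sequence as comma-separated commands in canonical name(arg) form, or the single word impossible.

strafe(right, 2), back(3)

key: running back(3) before strafe(right, 2) would end elsewhere — order is forced
initial: x=4 y=0 heading=left
t=1 strafe(right, 2) ⇒ x=4 y=2 heading=left
t=2 back(3) ⇒ x=7 y=2 heading=left
no rival 2-sequence matches.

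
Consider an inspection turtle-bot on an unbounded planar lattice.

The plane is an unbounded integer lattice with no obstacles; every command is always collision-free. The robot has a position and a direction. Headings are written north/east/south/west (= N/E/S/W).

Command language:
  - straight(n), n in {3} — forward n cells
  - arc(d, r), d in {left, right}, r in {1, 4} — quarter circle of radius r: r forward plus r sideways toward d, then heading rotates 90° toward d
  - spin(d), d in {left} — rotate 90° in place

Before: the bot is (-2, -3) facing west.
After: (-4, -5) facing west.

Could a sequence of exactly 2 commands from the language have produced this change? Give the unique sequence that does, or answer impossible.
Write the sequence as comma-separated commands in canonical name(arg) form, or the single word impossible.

arc(left, 1), arc(right, 1)

key: order matters: swapping arc(left, 1) and arc(right, 1) lands elsewhere
start: (-2, -3) facing west
t=1 arc(left, 1) ⇒ (-3, -4) facing south
t=2 arc(right, 1) ⇒ (-4, -5) facing west
no other 2-command option fits: unique.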